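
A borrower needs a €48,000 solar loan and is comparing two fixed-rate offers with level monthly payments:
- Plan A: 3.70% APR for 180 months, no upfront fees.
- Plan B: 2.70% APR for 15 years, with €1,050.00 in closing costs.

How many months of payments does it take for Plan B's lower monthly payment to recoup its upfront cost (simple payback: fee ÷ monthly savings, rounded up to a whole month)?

Plan A: monthly rate = 3.7%/12 = 0.0030833; payment = 48,000 × 0.0030833 / (1 − (1+0.0030833)^−180) = €347.88.
Plan B: at 2.70% the monthly rate is 0.0022500, so the payment is 48,000 × 0.0022500 / (1 − 1.0022500^−180) = €324.60.
Monthly savings = €347.88 − €324.60 = €23.28.
Break-even = €1,050.00 / €23.28 = 45.10 → 46 months.

46 months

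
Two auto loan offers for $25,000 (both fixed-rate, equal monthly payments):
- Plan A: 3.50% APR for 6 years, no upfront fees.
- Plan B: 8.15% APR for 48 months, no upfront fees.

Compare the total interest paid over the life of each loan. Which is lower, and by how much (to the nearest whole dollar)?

Plan A: at 3.50% the monthly rate is 0.0029167, so the payment is 25,000 × 0.0029167 / (1 − 1.0029167^−72) = $385.46.
Total interest on Plan A = 72 × $385.46 − $25,000 = $2,753.12.
Plan B: monthly rate = 8.15%/12 = 0.0067917; payment = 25,000 × 0.0067917 / (1 − (1+0.0067917)^−48) = $612.08.
Total interest on Plan B = 48 × $612.08 − $25,000 = $4,379.84.
Plan A is lower by $1,626.72.

Plan A by $1,627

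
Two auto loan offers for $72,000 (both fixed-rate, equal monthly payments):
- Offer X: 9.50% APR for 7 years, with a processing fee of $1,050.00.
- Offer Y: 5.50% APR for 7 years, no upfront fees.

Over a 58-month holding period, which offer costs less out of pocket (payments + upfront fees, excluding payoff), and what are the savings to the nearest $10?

Offer Y by $9,290

Offer X: monthly rate = 9.5%/12 = 0.0079167; payment = 72,000 × 0.0079167 / (1 − (1+0.0079167)^−84) = $1,176.77.
Offer Y: at 5.50% the monthly rate is 0.0045833, so the payment is 72,000 × 0.0045833 / (1 − 1.0045833^−84) = $1,034.64.
Over 58 months: Offer X costs 58 × $1,176.77 + $1,050.00 = $69,302.66; Offer Y costs 58 × $1,034.64 = $60,009.12.
Offer Y is cheaper by $69,302.66 − $60,009.12 = $9,293.54.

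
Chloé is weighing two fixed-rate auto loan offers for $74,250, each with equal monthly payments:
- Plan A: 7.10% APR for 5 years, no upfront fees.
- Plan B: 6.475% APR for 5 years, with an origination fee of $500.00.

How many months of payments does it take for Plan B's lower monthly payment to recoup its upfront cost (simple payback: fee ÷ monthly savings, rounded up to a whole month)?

Plan A: monthly rate = 7.1%/12 = 0.0059167; payment = 74,250 × 0.0059167 / (1 − (1+0.0059167)^−60) = $1,473.74.
Plan B: monthly rate = 6.475%/12 = 0.0053958; payment = 74,250 × 0.0053958 / (1 − (1+0.0053958)^−60) = $1,451.92.
Monthly savings = $1,473.74 − $1,451.92 = $21.82.
Break-even = $500.00 / $21.82 = 22.91 → 23 months.

23 months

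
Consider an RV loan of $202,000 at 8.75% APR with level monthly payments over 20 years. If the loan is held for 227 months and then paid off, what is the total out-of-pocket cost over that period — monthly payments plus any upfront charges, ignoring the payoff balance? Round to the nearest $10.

At 8.75% the monthly rate is 0.0072917, so the payment is 202,000 × 0.0072917 / (1 − 1.0072917^−240) = $1,785.10.
Total outlay = 227 × $1,785.10 = $405,217.70.

$405,220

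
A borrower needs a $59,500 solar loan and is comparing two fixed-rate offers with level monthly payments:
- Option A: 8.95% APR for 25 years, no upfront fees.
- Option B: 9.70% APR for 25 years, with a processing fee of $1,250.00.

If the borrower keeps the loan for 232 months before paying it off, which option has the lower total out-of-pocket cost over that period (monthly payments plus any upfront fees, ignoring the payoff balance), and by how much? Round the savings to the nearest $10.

Option A by $8,410

Option A: at 8.95% the monthly rate is 0.0074583, so the payment is 59,500 × 0.0074583 / (1 − 1.0074583^−300) = $497.29.
Option B: monthly rate = 9.7%/12 = 0.0080833; payment = 59,500 × 0.0080833 / (1 − (1+0.0080833)^−300) = $528.15.
Over 232 months: Option A costs 232 × $497.29 = $115,371.28; Option B costs 232 × $528.15 + $1,250.00 = $123,780.80.
Option A is cheaper by $123,780.80 − $115,371.28 = $8,409.52.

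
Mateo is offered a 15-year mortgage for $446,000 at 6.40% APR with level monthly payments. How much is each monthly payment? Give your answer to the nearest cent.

$3,860.66

At 6.40% the monthly rate is 0.0053333, so the payment is 446,000 × 0.0053333 / (1 − 1.0053333^−180) = $3,860.66.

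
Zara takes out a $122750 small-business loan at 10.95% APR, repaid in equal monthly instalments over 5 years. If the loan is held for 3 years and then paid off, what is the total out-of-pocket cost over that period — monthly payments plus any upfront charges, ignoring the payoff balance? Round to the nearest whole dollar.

At 10.95% the monthly rate is 0.0091250, so the payment is 122,750 × 0.0091250 / (1 − 1.0091250^−60) = $2,665.82.
Total outlay = 36 × $2,665.82 = $95,969.52.

$95,970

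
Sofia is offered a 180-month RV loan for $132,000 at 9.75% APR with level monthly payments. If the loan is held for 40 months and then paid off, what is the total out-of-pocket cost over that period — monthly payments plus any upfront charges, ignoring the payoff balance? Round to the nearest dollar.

At 9.75% the monthly rate is 0.0081250, so the payment is 132,000 × 0.0081250 / (1 − 1.0081250^−180) = $1,398.36.
Total outlay = 40 × $1,398.36 = $55,934.40.

$55,934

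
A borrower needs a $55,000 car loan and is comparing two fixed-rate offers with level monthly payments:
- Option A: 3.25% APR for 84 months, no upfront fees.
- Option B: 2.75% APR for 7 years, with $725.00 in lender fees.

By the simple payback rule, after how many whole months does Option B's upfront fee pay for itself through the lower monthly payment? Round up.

Option A: at 3.25% the monthly rate is 0.0027083, so the payment is 55,000 × 0.0027083 / (1 − 1.0027083^−84) = $732.95.
Option B: at 2.75% the monthly rate is 0.0022917, so the payment is 55,000 × 0.0022917 / (1 − 1.0022917^−84) = $720.55.
Monthly savings = $732.95 − $720.55 = $12.40.
Break-even = $725.00 / $12.40 = 58.47 → 59 months.

59 months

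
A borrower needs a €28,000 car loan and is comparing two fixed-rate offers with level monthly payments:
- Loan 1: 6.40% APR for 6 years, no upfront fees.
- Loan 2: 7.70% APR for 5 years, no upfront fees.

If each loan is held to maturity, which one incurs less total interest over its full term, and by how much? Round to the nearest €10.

Loan 1 by €30

Loan 1: monthly rate = 6.4%/12 = 0.0053333; payment = 28,000 × 0.0053333 / (1 − (1+0.0053333)^−72) = €469.35.
Total interest on Loan 1 = 72 × €469.35 − €28,000 = €5,793.20.
Loan 2: monthly rate = 7.7%/12 = 0.0064167; payment = 28,000 × 0.0064167 / (1 − (1+0.0064167)^−60) = €563.73.
Total interest on Loan 2 = 60 × €563.73 − €28,000 = €5,823.80.
Loan 1 is lower by €30.60.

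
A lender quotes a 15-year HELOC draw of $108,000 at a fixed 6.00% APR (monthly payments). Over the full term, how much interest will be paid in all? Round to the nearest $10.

$56,050

Monthly rate = 6%/12 = 0.0050000; payment = 108,000 × 0.0050000 / (1 − (1+0.0050000)^−180) = $911.37.
Total paid = 180 × $911.37 = $164,046.60; interest = $164,046.60 − $108,000 = $56,046.60.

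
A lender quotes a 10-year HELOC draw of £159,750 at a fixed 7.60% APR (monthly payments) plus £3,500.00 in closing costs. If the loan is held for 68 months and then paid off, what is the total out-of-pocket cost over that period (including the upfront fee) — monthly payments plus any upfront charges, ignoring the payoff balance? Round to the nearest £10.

£133,010

At 7.60% the monthly rate is 0.0063333, so the payment is 159,750 × 0.0063333 / (1 − 1.0063333^−120) = £1,904.61.
Total outlay = 68 × £1,904.61 + £3,500.00 = £133,013.48.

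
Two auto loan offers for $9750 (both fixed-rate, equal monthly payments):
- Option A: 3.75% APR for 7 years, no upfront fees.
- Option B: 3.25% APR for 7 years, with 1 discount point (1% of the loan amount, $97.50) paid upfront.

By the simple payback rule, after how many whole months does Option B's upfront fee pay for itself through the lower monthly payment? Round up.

Option A: monthly rate = 3.75%/12 = 0.0031250; payment = 9,750 × 0.0031250 / (1 − (1+0.0031250)^−84) = $132.15.
Option B: at 3.25% the monthly rate is 0.0027083, so the payment is 9,750 × 0.0027083 / (1 − 1.0027083^−84) = $129.93.
Monthly savings = $132.15 − $129.93 = $2.22.
Break-even = $97.50 / $2.22 = 43.92 → 44 months.

44 months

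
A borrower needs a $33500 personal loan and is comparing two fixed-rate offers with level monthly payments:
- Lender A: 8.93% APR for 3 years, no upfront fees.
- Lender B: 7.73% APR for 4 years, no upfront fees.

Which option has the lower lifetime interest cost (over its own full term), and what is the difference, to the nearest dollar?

Lender A: at 8.93% the monthly rate is 0.0074417, so the payment is 33,500 × 0.0074417 / (1 − 1.0074417^−36) = $1,064.20.
Total interest on Lender A = 36 × $1,064.20 − $33,500 = $4,811.20.
Lender B: monthly rate = 7.73%/12 = 0.0064417; payment = 33,500 × 0.0064417 / (1 − (1+0.0064417)^−48) = $813.59.
Total interest on Lender B = 48 × $813.59 − $33,500 = $5,552.32.
Lender A is lower by $741.12.

Lender A by $741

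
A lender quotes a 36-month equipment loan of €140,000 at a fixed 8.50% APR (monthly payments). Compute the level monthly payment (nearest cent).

Monthly rate = 8.5%/12 = 0.0070833; payment = 140,000 × 0.0070833 / (1 − (1+0.0070833)^−36) = €4,419.46.

€4,419.46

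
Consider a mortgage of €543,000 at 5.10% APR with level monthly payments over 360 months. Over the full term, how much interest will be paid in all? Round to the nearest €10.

Monthly rate = 5.1%/12 = 0.0042500; payment = 543,000 × 0.0042500 / (1 − (1+0.0042500)^−360) = €2,948.22.
Total paid = 360 × €2,948.22 = €1,061,359.20; interest = €1,061,359.20 − €543,000 = €518,359.20.

€518,360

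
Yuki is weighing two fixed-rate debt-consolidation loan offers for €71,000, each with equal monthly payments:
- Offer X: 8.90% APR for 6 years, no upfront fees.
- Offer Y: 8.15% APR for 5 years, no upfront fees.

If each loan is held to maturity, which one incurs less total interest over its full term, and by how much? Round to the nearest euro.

Offer X: monthly rate = 8.9%/12 = 0.0074167; payment = 71,000 × 0.0074167 / (1 − (1+0.0074167)^−72) = €1,276.29.
Total interest on Offer X = 72 × €1,276.29 − €71,000 = €20,892.88.
Offer Y: monthly rate = 8.15%/12 = 0.0067917; payment = 71,000 × 0.0067917 / (1 − (1+0.0067917)^−60) = €1,444.73.
Total interest on Offer Y = 60 × €1,444.73 − €71,000 = €15,683.80.
Offer Y is lower by €5,209.08.

Offer Y by €5,209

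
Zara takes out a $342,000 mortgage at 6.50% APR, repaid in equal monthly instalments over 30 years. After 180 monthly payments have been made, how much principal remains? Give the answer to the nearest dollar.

$248,152

With monthly rate i = 6.5%/12 = 0.0054167, the balance after k of n payments is P · [(1+i)^n − (1+i)^k] / [(1+i)^n − 1].
(1+0.0054167)^360 = 6.99179797 and (1+0.0054167)^180 = 2.64420082, so the balance is 342,000 × (6.99179797 − 2.64420082) / (6.99179797 − 1) = $248,152.26.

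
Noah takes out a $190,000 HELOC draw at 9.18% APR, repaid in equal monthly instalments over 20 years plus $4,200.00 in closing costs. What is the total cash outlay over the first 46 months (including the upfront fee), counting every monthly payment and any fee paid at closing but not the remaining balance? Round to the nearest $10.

Monthly rate = 9.18%/12 = 0.0076500; payment = 190,000 × 0.0076500 / (1 − (1+0.0076500)^−240) = $1,731.54.
Total outlay = 46 × $1,731.54 + $4,200.00 = $83,850.84.

$83,850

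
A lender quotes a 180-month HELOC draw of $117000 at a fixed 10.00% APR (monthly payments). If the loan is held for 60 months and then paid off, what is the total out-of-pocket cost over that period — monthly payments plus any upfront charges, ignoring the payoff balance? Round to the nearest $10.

At 10.00% the monthly rate is 0.0083333, so the payment is 117,000 × 0.0083333 / (1 − 1.0083333^−180) = $1,257.29.
Total outlay = 60 × $1,257.29 = $75,437.40.

$75,440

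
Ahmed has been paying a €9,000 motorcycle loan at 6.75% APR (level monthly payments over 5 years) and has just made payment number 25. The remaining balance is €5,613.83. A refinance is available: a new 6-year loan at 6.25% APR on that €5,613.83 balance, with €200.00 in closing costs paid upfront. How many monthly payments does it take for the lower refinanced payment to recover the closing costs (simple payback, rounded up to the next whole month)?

Current payment = 9,000 × 6.75%/12 / (1 − (1+0.0056250)^−60) = €177.15.
Refinanced payment = 5,613.83 × 0.0052083 / (1 − (1+0.0052083)^−72) = €93.70.
Monthly savings = €177.15 − €93.70 = €83.45.
Break-even = €200.00 / €83.45 = 2.40 → 3 months.

3 months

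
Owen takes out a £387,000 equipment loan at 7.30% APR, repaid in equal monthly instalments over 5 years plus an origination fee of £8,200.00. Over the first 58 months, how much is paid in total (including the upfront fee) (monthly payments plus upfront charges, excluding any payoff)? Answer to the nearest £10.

At 7.30% the monthly rate is 0.0060833, so the payment is 387,000 × 0.0060833 / (1 − 1.0060833^−60) = £7,717.96.
Total outlay = 58 × £7,717.96 + £8,200.00 = £455,841.68.

£455,840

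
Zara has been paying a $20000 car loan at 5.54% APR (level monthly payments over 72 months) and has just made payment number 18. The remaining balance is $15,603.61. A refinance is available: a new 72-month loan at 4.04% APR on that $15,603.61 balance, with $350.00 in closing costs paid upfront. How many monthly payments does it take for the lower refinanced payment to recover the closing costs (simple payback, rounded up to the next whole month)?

Current payment = 20,000 × 5.54%/12 / (1 − (1+0.0046167)^−72) = $327.13.
Refinanced payment = 15,603.61 × 0.0033667 / (1 − (1+0.0033667)^−72) = $244.41.
Monthly savings = $327.13 − $244.41 = $82.72.
Break-even = $350.00 / $82.72 = 4.23 → 5 months.

5 months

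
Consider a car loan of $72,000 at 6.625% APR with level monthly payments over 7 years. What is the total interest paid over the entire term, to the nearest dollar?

$18,176

Monthly rate = 6.625%/12 = 0.0055208; payment = 72,000 × 0.0055208 / (1 − (1+0.0055208)^−84) = $1,073.52.
Total paid = 84 × $1,073.52 = $90,175.68; interest = $90,175.68 − $72,000 = $18,175.68.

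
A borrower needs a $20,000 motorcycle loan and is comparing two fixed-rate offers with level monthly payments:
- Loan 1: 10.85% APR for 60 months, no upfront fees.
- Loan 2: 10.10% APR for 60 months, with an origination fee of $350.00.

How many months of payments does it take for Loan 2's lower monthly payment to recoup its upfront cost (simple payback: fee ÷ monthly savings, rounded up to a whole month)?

48 months

Loan 1: at 10.85% the monthly rate is 0.0090417, so the payment is 20,000 × 0.0090417 / (1 − 1.0090417^−60) = $433.35.
Loan 2: at 10.10% the monthly rate is 0.0084167, so the payment is 20,000 × 0.0084167 / (1 − 1.0084167^−60) = $425.93.
Monthly savings = $433.35 − $425.93 = $7.42.
Break-even = $350.00 / $7.42 = 47.17 → 48 months.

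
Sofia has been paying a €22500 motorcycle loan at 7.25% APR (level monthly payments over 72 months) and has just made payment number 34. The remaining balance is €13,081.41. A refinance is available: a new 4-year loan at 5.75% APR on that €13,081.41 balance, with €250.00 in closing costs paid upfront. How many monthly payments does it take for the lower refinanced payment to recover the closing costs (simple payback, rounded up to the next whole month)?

4 months

Current payment = 22,500 × 7.25%/12 / (1 − (1+0.0060417)^−72) = €386.31.
Refinanced payment = 13,081.41 × 0.0047917 / (1 − (1+0.0047917)^−48) = €305.72.
Monthly savings = €386.31 − €305.72 = €80.59.
Break-even = €250.00 / €80.59 = 3.10 → 4 months.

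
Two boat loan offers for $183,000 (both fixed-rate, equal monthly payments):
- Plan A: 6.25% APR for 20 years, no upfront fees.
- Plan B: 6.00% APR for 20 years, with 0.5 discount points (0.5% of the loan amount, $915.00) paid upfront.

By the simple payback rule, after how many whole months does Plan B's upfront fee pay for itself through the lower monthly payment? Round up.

Plan A: at 6.25% the monthly rate is 0.0052083, so the payment is 183,000 × 0.0052083 / (1 − 1.0052083^−240) = $1,337.60.
Plan B: monthly rate = 6%/12 = 0.0050000; payment = 183,000 × 0.0050000 / (1 − (1+0.0050000)^−240) = $1,311.07.
Monthly savings = $1,337.60 − $1,311.07 = $26.53.
Break-even = $915.00 / $26.53 = 34.49 → 35 months.

35 months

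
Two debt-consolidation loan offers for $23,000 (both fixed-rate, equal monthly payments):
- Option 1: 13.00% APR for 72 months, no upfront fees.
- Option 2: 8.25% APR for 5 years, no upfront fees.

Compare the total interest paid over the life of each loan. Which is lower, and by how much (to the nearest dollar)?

Option 2 by $5,096

Option 1: monthly rate = 13%/12 = 0.0108333; payment = 23,000 × 0.0108333 / (1 − (1+0.0108333)^−72) = $461.70.
Total interest on Option 1 = 72 × $461.70 − $23,000 = $10,242.40.
Option 2: monthly rate = 8.25%/12 = 0.0068750; payment = 23,000 × 0.0068750 / (1 − (1+0.0068750)^−60) = $469.11.
Total interest on Option 2 = 60 × $469.11 − $23,000 = $5,146.60.
Option 2 is lower by $5,095.80.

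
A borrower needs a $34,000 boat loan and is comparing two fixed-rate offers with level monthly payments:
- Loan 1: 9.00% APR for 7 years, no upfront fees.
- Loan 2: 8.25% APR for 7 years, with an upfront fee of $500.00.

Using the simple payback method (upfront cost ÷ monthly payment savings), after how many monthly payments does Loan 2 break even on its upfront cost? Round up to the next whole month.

39 months

Loan 1: monthly rate = 9%/12 = 0.0075000; payment = 34,000 × 0.0075000 / (1 − (1+0.0075000)^−84) = $547.03.
Loan 2: monthly rate = 8.25%/12 = 0.0068750; payment = 34,000 × 0.0068750 / (1 − (1+0.0068750)^−84) = $534.18.
Monthly savings = $547.03 − $534.18 = $12.85.
Break-even = $500.00 / $12.85 = 38.91 → 39 months.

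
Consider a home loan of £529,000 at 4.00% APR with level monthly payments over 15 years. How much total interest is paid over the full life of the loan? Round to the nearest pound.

At 4.00% the monthly rate is 0.0033333, so the payment is 529,000 × 0.0033333 / (1 − 1.0033333^−180) = £3,912.95.
Total paid = 180 × £3,912.95 = £704,331.00; interest = £704,331.00 − £529,000 = £175,331.00.

£175,331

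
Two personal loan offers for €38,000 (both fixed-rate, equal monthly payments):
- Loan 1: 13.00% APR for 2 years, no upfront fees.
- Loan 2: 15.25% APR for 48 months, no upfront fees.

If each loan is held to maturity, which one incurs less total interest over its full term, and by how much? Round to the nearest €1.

Loan 1: at 13.00% the monthly rate is 0.0108333, so the payment is 38,000 × 0.0108333 / (1 − 1.0108333^−24) = €1,806.59.
Total interest on Loan 1 = 24 × €1,806.59 − €38,000 = €5,358.16.
Loan 2: at 15.25% the monthly rate is 0.0127083, so the payment is 38,000 × 0.0127083 / (1 − 1.0127083^−48) = €1,062.39.
Total interest on Loan 2 = 48 × €1,062.39 − €38,000 = €12,994.72.
Loan 1 is lower by €7,636.56.

Loan 1 by €7,637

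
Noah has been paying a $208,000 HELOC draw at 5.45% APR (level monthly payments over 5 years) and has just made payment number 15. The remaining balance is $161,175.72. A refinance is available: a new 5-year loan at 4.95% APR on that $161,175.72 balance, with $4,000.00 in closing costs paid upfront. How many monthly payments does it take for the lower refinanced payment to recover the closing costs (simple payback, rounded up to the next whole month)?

Current payment = 208,000 × 5.45%/12 / (1 − (1+0.0045417)^−60) = $3,968.24.
Refinanced payment = 161,175.72 × 0.0041250 / (1 − (1+0.0041250)^−60) = $3,037.89.
Monthly savings = $3,968.24 − $3,037.89 = $930.35.
Break-even = $4,000.00 / $930.35 = 4.30 → 5 months.

5 months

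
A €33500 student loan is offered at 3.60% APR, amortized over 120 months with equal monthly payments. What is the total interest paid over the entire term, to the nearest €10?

At 3.60% the monthly rate is 0.0030000, so the payment is 33,500 × 0.0030000 / (1 − 1.0030000^−120) = €332.84.
Total paid = 120 × €332.84 = €39,940.80; interest = €39,940.80 − €33,500 = €6,440.80.

€6,440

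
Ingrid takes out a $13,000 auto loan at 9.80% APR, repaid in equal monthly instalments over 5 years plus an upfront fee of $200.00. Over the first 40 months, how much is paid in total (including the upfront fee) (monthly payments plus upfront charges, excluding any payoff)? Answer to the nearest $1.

$11,197

Monthly rate = 9.8%/12 = 0.0081667; payment = 13,000 × 0.0081667 / (1 − (1+0.0081667)^−60) = $274.93.
Total outlay = 40 × $274.93 + $200.00 = $11,197.20.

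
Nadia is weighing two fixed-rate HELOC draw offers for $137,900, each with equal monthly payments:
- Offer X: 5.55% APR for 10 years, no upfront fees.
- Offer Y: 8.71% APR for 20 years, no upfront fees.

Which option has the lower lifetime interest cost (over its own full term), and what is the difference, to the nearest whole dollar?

Offer X by $111,629

Offer X: monthly rate = 5.55%/12 = 0.0046250; payment = 137,900 × 0.0046250 / (1 − (1+0.0046250)^−120) = $1,500.00.
Total interest on Offer X = 120 × $1,500.00 − $137,900 = $42,100.00.
Offer Y: monthly rate = 8.71%/12 = 0.0072583; payment = 137,900 × 0.0072583 / (1 − (1+0.0072583)^−240) = $1,215.12.
Total interest on Offer Y = 240 × $1,215.12 − $137,900 = $153,728.80.
Offer X is lower by $111,628.80.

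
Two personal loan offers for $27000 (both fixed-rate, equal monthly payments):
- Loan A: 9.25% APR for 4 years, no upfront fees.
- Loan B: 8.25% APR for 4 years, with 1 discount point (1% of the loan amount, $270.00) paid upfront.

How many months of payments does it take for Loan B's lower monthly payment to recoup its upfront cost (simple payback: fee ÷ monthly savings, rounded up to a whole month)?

22 months

Loan A: at 9.25% the monthly rate is 0.0077083, so the payment is 27,000 × 0.0077083 / (1 − 1.0077083^−48) = $675.11.
Loan B: at 8.25% the monthly rate is 0.0068750, so the payment is 27,000 × 0.0068750 / (1 − 1.0068750^−48) = $662.32.
Monthly savings = $675.11 − $662.32 = $12.79.
Break-even = $270.00 / $12.79 = 21.11 → 22 months.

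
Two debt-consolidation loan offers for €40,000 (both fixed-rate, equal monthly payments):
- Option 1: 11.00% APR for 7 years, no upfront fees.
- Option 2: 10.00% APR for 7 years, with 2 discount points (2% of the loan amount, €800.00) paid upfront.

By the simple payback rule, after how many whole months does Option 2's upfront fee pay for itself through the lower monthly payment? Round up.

Option 1: at 11.00% the monthly rate is 0.0091667, so the payment is 40,000 × 0.0091667 / (1 − 1.0091667^−84) = €684.90.
Option 2: at 10.00% the monthly rate is 0.0083333, so the payment is 40,000 × 0.0083333 / (1 − 1.0083333^−84) = €664.05.
Monthly savings = €684.90 − €664.05 = €20.85.
Break-even = €800.00 / €20.85 = 38.37 → 39 months.

39 months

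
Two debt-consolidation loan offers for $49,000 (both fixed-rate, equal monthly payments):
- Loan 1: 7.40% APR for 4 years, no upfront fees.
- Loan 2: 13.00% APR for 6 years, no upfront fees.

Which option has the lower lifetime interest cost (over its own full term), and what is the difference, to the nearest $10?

Loan 1 by $14,060

Loan 1: monthly rate = 7.4%/12 = 0.0061667; payment = 49,000 × 0.0061667 / (1 − (1+0.0061667)^−48) = $1,182.48.
Total interest on Loan 1 = 48 × $1,182.48 − $49,000 = $7,759.04.
Loan 2: at 13.00% the monthly rate is 0.0108333, so the payment is 49,000 × 0.0108333 / (1 − 1.0108333^−72) = $983.63.
Total interest on Loan 2 = 72 × $983.63 − $49,000 = $21,821.36.
Loan 1 is lower by $14,062.32.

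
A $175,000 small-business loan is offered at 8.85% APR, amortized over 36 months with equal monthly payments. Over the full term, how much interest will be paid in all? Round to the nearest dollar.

$24,899

At 8.85% the monthly rate is 0.0073750, so the payment is 175,000 × 0.0073750 / (1 − 1.0073750^−36) = $5,552.74.
Total paid = 36 × $5,552.74 = $199,898.64; interest = $199,898.64 − $175,000 = $24,898.64.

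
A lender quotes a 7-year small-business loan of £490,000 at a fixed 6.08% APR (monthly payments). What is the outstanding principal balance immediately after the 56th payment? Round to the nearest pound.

With monthly rate i = 6.08%/12 = 0.0050667, the balance after k of n payments is P · [(1+i)^n − (1+i)^k] / [(1+i)^n − 1].
(1+0.0050667)^84 = 1.52886471 and (1+0.0050667)^56 = 1.32712767, so the balance is 490,000 × (1.52886471 − 1.32712767) / (1.52886471 − 1) = £186,911.98.

£186,912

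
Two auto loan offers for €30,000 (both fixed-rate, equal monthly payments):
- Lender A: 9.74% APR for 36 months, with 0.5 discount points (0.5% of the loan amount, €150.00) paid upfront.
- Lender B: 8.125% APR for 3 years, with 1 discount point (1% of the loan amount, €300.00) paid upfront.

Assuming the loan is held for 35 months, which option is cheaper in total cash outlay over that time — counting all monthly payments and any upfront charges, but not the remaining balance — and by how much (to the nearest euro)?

Lender A: monthly rate = 9.74%/12 = 0.0081167; payment = 30,000 × 0.0081167 / (1 − (1+0.0081167)^−36) = €964.36.
Lender B: monthly rate = 8.125%/12 = 0.0067708; payment = 30,000 × 0.0067708 / (1 − (1+0.0067708)^−36) = €941.82.
Over 35 months: Lender A costs 35 × €964.36 + €150.00 = €33,902.60; Lender B costs 35 × €941.82 + €300.00 = €33,263.70.
Lender B is cheaper by €33,902.60 − €33,263.70 = €638.90.

Lender B by €639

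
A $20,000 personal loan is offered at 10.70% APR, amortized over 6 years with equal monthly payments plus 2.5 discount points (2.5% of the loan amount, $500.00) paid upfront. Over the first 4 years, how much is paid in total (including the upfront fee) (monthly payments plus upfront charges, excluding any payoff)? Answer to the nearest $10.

$18,630

Monthly rate = 10.7%/12 = 0.0089167; payment = 20,000 × 0.0089167 / (1 − (1+0.0089167)^−72) = $377.62.
Total outlay = 48 × $377.62 + $500.00 = $18,625.76.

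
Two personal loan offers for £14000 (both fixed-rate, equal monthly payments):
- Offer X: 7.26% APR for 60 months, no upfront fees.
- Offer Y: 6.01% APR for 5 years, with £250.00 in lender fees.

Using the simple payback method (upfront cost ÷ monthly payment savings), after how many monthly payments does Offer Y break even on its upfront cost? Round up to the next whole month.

31 months

Offer X: monthly rate = 7.26%/12 = 0.0060500; payment = 14,000 × 0.0060500 / (1 − (1+0.0060500)^−60) = £278.94.
Offer Y: at 6.01% the monthly rate is 0.0050083, so the payment is 14,000 × 0.0050083 / (1 − 1.0050083^−60) = £270.72.
Monthly savings = £278.94 − £270.72 = £8.22.
Break-even = £250.00 / £8.22 = 30.41 → 31 months.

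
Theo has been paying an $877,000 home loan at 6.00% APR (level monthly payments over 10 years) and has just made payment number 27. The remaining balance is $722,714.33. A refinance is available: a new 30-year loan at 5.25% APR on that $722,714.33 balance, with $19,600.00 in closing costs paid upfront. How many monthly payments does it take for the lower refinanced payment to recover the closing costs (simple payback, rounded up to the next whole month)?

4 months

Current payment = 877,000 × 6%/12 / (1 − (1+0.0050000)^−120) = $9,736.50.
Refinanced payment = 722,714.33 × 0.0043750 / (1 − (1+0.0043750)^−360) = $3,990.86.
Monthly savings = $9,736.50 − $3,990.86 = $5,745.64.
Break-even = $19,600.00 / $5,745.64 = 3.41 → 4 months.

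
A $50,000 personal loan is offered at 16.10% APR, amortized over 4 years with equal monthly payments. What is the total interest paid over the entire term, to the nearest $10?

$18,140

Monthly rate = 16.1%/12 = 0.0134167; payment = 50,000 × 0.0134167 / (1 − (1+0.0134167)^−48) = $1,419.58.
Total paid = 48 × $1,419.58 = $68,139.84; interest = $68,139.84 − $50,000 = $18,139.84.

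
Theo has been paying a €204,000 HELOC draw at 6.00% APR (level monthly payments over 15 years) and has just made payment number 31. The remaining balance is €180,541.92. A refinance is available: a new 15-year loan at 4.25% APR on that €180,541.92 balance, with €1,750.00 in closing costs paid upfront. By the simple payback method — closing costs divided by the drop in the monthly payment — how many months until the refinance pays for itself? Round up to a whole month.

Current payment = 204,000 × 6%/12 / (1 − (1+0.0050000)^−180) = €1,721.47.
Refinanced payment = 180,541.92 × 0.0035417 / (1 − (1+0.0035417)^−180) = €1,358.18.
Monthly savings = €1,721.47 − €1,358.18 = €363.29.
Break-even = €1,750.00 / €363.29 = 4.82 → 5 months.

5 months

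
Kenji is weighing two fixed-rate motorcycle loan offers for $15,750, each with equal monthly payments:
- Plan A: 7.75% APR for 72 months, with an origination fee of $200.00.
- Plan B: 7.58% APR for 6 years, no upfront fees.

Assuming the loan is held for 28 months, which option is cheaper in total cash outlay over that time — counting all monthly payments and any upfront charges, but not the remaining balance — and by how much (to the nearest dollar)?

Plan B by $236

Plan A: at 7.75% the monthly rate is 0.0064583, so the payment is 15,750 × 0.0064583 / (1 − 1.0064583^−72) = $274.23.
Plan B: monthly rate = 7.58%/12 = 0.0063167; payment = 15,750 × 0.0063167 / (1 − (1+0.0063167)^−72) = $272.93.
Over 28 months: Plan A costs 28 × $274.23 + $200.00 = $7,878.44; Plan B costs 28 × $272.93 = $7,642.04.
Plan B is cheaper by $7,878.44 − $7,642.04 = $236.40.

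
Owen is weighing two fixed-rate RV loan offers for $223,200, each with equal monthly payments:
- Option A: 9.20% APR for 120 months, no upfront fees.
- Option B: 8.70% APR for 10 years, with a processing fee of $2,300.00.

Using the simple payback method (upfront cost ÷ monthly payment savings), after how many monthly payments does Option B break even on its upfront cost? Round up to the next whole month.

Option A: at 9.20% the monthly rate is 0.0076667, so the payment is 223,200 × 0.0076667 / (1 − 1.0076667^−120) = $2,851.62.
Option B: at 8.70% the monthly rate is 0.0072500, so the payment is 223,200 × 0.0072500 / (1 − 1.0072500^−120) = $2,791.29.
Monthly savings = $2,851.62 − $2,791.29 = $60.33.
Break-even = $2,300.00 / $60.33 = 38.12 → 39 months.

39 months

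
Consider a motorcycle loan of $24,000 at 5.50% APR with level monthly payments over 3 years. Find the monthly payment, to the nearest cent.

Monthly rate = 5.5%/12 = 0.0045833; payment = 24,000 × 0.0045833 / (1 − (1+0.0045833)^−36) = $724.70.

$724.70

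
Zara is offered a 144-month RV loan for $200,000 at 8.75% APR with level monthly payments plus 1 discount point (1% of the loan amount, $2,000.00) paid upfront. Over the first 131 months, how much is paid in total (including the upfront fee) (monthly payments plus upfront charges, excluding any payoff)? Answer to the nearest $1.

Monthly rate = 8.75%/12 = 0.0072917; payment = 200,000 × 0.0072917 / (1 − (1+0.0072917)^−144) = $2,247.99.
Total outlay = 131 × $2,247.99 + $2,000.00 = $296,486.69.

$296,487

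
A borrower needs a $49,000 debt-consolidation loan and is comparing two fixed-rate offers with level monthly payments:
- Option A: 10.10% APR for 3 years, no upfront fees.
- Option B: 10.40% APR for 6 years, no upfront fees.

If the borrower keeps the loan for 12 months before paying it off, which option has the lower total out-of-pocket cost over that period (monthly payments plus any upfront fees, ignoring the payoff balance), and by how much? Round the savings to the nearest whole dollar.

Option A: at 10.10% the monthly rate is 0.0084167, so the payment is 49,000 × 0.0084167 / (1 − 1.0084167^−36) = $1,583.39.
Option B: monthly rate = 10.4%/12 = 0.0086667; payment = 49,000 × 0.0086667 / (1 − (1+0.0086667)^−72) = $917.68.
Over 12 months: Option A costs 12 × $1,583.39 = $19,000.68; Option B costs 12 × $917.68 = $11,012.16.
Option B is cheaper by $19,000.68 − $11,012.16 = $7,988.52.

Option B by $7,989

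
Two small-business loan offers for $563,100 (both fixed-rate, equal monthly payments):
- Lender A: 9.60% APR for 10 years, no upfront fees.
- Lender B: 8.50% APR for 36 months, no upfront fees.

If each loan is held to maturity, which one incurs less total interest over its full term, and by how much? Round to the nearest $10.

Lender A: monthly rate = 9.6%/12 = 0.0080000; payment = 563,100 × 0.0080000 / (1 − (1+0.0080000)^−120) = $7,317.24.
Total interest on Lender A = 120 × $7,317.24 − $563,100 = $314,968.80.
Lender B: monthly rate = 8.5%/12 = 0.0070833; payment = 563,100 × 0.0070833 / (1 − (1+0.0070833)^−36) = $17,775.68.
Total interest on Lender B = 36 × $17,775.68 − $563,100 = $76,824.48.
Lender B is lower by $238,144.32.

Lender B by $238,140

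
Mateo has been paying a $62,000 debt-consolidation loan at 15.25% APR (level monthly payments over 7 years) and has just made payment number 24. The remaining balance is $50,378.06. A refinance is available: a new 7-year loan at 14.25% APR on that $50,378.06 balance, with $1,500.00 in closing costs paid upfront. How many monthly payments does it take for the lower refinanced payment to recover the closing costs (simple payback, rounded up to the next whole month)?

6 months

Current payment = 62,000 × 15.25%/12 / (1 − (1+0.0127083)^−84) = $1,205.11.
Refinanced payment = 50,378.06 × 0.0118750 / (1 − (1+0.0118750)^−84) = $951.06.
Monthly savings = $1,205.11 − $951.06 = $254.05.
Break-even = $1,500.00 / $254.05 = 5.90 → 6 months.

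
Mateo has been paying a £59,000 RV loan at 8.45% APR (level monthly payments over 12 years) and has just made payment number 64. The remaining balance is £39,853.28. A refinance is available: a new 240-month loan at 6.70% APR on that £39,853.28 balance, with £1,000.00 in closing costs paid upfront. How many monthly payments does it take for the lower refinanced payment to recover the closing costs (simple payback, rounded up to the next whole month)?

3 months

Current payment = 59,000 × 8.45%/12 / (1 − (1+0.0070417)^−144) = £653.29.
Refinanced payment = 39,853.28 × 0.0055833 / (1 − (1+0.0055833)^−240) = £301.85.
Monthly savings = £653.29 − £301.85 = £351.44.
Break-even = £1,000.00 / £351.44 = 2.85 → 3 months.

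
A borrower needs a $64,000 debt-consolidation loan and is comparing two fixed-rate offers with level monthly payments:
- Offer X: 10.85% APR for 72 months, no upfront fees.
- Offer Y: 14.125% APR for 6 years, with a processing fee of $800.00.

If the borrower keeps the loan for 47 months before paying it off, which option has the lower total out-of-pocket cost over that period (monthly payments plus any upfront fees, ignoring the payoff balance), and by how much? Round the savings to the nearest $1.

Offer X by $5,960

Offer X: monthly rate = 10.85%/12 = 0.0090417; payment = 64,000 × 0.0090417 / (1 − (1+0.0090417)^−72) = $1,213.27.
Offer Y: at 14.125% the monthly rate is 0.0117708, so the payment is 64,000 × 0.0117708 / (1 − 1.0117708^−72) = $1,323.05.
Over 47 months: Offer X costs 47 × $1,213.27 = $57,023.69; Offer Y costs 47 × $1,323.05 + $800.00 = $62,983.35.
Offer X is cheaper by $62,983.35 − $57,023.69 = $5,959.66.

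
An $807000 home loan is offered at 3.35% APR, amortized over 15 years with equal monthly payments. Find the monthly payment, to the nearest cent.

$5,709.84

At 3.35% the monthly rate is 0.0027917, so the payment is 807,000 × 0.0027917 / (1 − 1.0027917^−180) = $5,709.84.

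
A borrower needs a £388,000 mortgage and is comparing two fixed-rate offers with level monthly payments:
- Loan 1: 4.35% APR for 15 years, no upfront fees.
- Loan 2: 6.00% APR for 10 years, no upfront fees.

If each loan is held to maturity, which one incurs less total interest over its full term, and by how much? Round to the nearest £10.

Loan 2 by £12,020

Loan 1: monthly rate = 4.35%/12 = 0.0036250; payment = 388,000 × 0.0036250 / (1 − (1+0.0036250)^−180) = £2,938.52.
Total interest on Loan 1 = 180 × £2,938.52 − £388,000 = £140,933.60.
Loan 2: monthly rate = 6%/12 = 0.0050000; payment = 388,000 × 0.0050000 / (1 − (1+0.0050000)^−120) = £4,307.60.
Total interest on Loan 2 = 120 × £4,307.60 − £388,000 = £128,912.00.
Loan 2 is lower by £12,021.60.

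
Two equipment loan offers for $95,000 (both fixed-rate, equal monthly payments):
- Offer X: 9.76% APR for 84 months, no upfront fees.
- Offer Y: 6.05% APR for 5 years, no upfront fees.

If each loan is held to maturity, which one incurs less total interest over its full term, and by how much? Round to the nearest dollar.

Offer Y by $21,160

Offer X: monthly rate = 9.76%/12 = 0.0081333; payment = 95,000 × 0.0081333 / (1 − (1+0.0081333)^−84) = $1,565.36.
Total interest on Offer X = 84 × $1,565.36 − $95,000 = $36,490.24.
Offer Y: at 6.05% the monthly rate is 0.0050417, so the payment is 95,000 × 0.0050417 / (1 − 1.0050417^−60) = $1,838.83.
Total interest on Offer Y = 60 × $1,838.83 − $95,000 = $15,329.80.
Offer Y is lower by $21,160.44.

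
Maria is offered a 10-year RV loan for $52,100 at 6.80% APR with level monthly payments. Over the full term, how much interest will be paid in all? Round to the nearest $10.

$19,850

At 6.80% the monthly rate is 0.0056667, so the payment is 52,100 × 0.0056667 / (1 − 1.0056667^−120) = $599.57.
Total paid = 120 × $599.57 = $71,948.40; interest = $71,948.40 − $52,100 = $19,848.40.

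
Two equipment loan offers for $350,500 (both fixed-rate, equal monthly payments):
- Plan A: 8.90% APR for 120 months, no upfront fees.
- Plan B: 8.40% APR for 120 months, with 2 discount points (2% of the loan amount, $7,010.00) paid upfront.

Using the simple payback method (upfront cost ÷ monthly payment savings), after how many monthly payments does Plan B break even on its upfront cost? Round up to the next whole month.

75 months

Plan A: monthly rate = 8.9%/12 = 0.0074167; payment = 350,500 × 0.0074167 / (1 − (1+0.0074167)^−120) = $4,421.04.
Plan B: at 8.40% the monthly rate is 0.0070000, so the payment is 350,500 × 0.0070000 / (1 − 1.0070000^−120) = $4,326.98.
Monthly savings = $4,421.04 − $4,326.98 = $94.06.
Break-even = $7,010.00 / $94.06 = 74.53 → 75 months.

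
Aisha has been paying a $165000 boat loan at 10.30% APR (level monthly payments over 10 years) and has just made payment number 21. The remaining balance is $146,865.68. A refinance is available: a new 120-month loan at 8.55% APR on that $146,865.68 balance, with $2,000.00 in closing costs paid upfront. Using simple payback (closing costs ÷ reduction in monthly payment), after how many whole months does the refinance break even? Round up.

Current payment = 165,000 × 10.3%/12 / (1 − (1+0.0085833)^−120) = $2,207.99.
Refinanced payment = 146,865.68 × 0.0071250 / (1 − (1+0.0071250)^−120) = $1,824.85.
Monthly savings = $2,207.99 − $1,824.85 = $383.14.
Break-even = $2,000.00 / $383.14 = 5.22 → 6 months.

6 months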